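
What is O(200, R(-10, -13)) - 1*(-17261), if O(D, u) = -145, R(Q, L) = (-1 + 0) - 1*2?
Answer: 17116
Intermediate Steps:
R(Q, L) = -3 (R(Q, L) = -1 - 2 = -3)
O(200, R(-10, -13)) - 1*(-17261) = -145 - 1*(-17261) = -145 + 17261 = 17116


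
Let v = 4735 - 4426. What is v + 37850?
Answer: 38159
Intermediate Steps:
v = 309
v + 37850 = 309 + 37850 = 38159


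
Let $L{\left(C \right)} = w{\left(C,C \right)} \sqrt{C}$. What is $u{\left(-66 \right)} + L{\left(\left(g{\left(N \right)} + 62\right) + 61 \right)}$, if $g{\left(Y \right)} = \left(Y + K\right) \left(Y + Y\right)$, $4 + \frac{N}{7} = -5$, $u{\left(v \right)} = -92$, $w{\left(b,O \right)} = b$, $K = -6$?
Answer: $-92 + 8817 \sqrt{8817} \approx 8.2781 \cdot 10^{5}$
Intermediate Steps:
$N = -63$ ($N = -28 + 7 \left(-5\right) = -28 - 35 = -63$)
$g{\left(Y \right)} = 2 Y \left(-6 + Y\right)$ ($g{\left(Y \right)} = \left(Y - 6\right) \left(Y + Y\right) = \left(-6 + Y\right) 2 Y = 2 Y \left(-6 + Y\right)$)
$L{\left(C \right)} = C^{\frac{3}{2}}$ ($L{\left(C \right)} = C \sqrt{C} = C^{\frac{3}{2}}$)
$u{\left(-66 \right)} + L{\left(\left(g{\left(N \right)} + 62\right) + 61 \right)} = -92 + \left(\left(2 \left(-63\right) \left(-6 - 63\right) + 62\right) + 61\right)^{\frac{3}{2}} = -92 + \left(\left(2 \left(-63\right) \left(-69\right) + 62\right) + 61\right)^{\frac{3}{2}} = -92 + \left(\left(8694 + 62\right) + 61\right)^{\frac{3}{2}} = -92 + \left(8756 + 61\right)^{\frac{3}{2}} = -92 + 8817^{\frac{3}{2}} = -92 + 8817 \sqrt{8817}$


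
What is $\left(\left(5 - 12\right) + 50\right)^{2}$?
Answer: $1849$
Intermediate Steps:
$\left(\left(5 - 12\right) + 50\right)^{2} = \left(-7 + 50\right)^{2} = 43^{2} = 1849$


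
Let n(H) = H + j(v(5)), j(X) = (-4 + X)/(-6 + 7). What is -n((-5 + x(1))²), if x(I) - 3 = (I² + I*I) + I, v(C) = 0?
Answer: 3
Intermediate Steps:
j(X) = -4 + X (j(X) = (-4 + X)/1 = (-4 + X)*1 = -4 + X)
x(I) = 3 + I + 2*I² (x(I) = 3 + ((I² + I*I) + I) = 3 + ((I² + I²) + I) = 3 + (2*I² + I) = 3 + (I + 2*I²) = 3 + I + 2*I²)
n(H) = -4 + H (n(H) = H + (-4 + 0) = H - 4 = -4 + H)
-n((-5 + x(1))²) = -(-4 + (-5 + (3 + 1 + 2*1²))²) = -(-4 + (-5 + (3 + 1 + 2*1))²) = -(-4 + (-5 + (3 + 1 + 2))²) = -(-4 + (-5 + 6)²) = -(-4 + 1²) = -(-4 + 1) = -1*(-3) = 3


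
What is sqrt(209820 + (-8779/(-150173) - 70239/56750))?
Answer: sqrt(609564797408512600927130)/1704463550 ≈ 458.06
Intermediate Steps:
sqrt(209820 + (-8779/(-150173) - 70239/56750)) = sqrt(209820 + (-8779*(-1/150173) - 70239*1/56750)) = sqrt(209820 + (8779/150173 - 70239/56750)) = sqrt(209820 - 10049793097/8522317750) = sqrt(1788142660511903/8522317750) = sqrt(609564797408512600927130)/1704463550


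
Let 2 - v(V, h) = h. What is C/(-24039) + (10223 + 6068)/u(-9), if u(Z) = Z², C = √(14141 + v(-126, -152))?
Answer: 16291/81 - √14295/24039 ≈ 201.12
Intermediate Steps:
v(V, h) = 2 - h
C = √14295 (C = √(14141 + (2 - 1*(-152))) = √(14141 + (2 + 152)) = √(14141 + 154) = √14295 ≈ 119.56)
C/(-24039) + (10223 + 6068)/u(-9) = √14295/(-24039) + (10223 + 6068)/((-9)²) = √14295*(-1/24039) + 16291/81 = -√14295/24039 + 16291*(1/81) = -√14295/24039 + 16291/81 = 16291/81 - √14295/24039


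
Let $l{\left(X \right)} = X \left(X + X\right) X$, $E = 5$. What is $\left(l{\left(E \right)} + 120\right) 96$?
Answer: $35520$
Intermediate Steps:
$l{\left(X \right)} = 2 X^{3}$ ($l{\left(X \right)} = X 2 X X = 2 X^{2} X = 2 X^{3}$)
$\left(l{\left(E \right)} + 120\right) 96 = \left(2 \cdot 5^{3} + 120\right) 96 = \left(2 \cdot 125 + 120\right) 96 = \left(250 + 120\right) 96 = 370 \cdot 96 = 35520$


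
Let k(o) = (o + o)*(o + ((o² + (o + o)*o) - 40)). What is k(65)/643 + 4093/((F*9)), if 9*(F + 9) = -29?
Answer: 178978201/70730 ≈ 2530.4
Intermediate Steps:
F = -110/9 (F = -9 + (⅑)*(-29) = -9 - 29/9 = -110/9 ≈ -12.222)
k(o) = 2*o*(-40 + o + 3*o²) (k(o) = (2*o)*(o + ((o² + (2*o)*o) - 40)) = (2*o)*(o + ((o² + 2*o²) - 40)) = (2*o)*(o + (3*o² - 40)) = (2*o)*(o + (-40 + 3*o²)) = (2*o)*(-40 + o + 3*o²) = 2*o*(-40 + o + 3*o²))
k(65)/643 + 4093/((F*9)) = (2*65*(-40 + 65 + 3*65²))/643 + 4093/((-110/9*9)) = (2*65*(-40 + 65 + 3*4225))*(1/643) + 4093/(-110) = (2*65*(-40 + 65 + 12675))*(1/643) + 4093*(-1/110) = (2*65*12700)*(1/643) - 4093/110 = 1651000*(1/643) - 4093/110 = 1651000/643 - 4093/110 = 178978201/70730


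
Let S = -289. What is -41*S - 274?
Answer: 11575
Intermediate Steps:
-41*S - 274 = -41*(-289) - 274 = 11849 - 274 = 11575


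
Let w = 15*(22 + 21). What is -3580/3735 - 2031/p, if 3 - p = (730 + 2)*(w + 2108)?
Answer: -480453677/501783057 ≈ -0.95749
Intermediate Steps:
w = 645 (w = 15*43 = 645)
p = -2015193 (p = 3 - (730 + 2)*(645 + 2108) = 3 - 732*2753 = 3 - 1*2015196 = 3 - 2015196 = -2015193)
-3580/3735 - 2031/p = -3580/3735 - 2031/(-2015193) = -3580*1/3735 - 2031*(-1/2015193) = -716/747 + 677/671731 = -480453677/501783057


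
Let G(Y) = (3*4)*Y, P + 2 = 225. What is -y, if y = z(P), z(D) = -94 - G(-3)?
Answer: 58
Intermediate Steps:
P = 223 (P = -2 + 225 = 223)
G(Y) = 12*Y
z(D) = -58 (z(D) = -94 - 12*(-3) = -94 - 1*(-36) = -94 + 36 = -58)
y = -58
-y = -1*(-58) = 58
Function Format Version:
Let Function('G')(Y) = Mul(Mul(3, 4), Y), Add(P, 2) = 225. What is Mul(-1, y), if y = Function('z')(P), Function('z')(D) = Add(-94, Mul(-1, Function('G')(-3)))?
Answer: 58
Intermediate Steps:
P = 223 (P = Add(-2, 225) = 223)
Function('G')(Y) = Mul(12, Y)
Function('z')(D) = -58 (Function('z')(D) = Add(-94, Mul(-1, Mul(12, -3))) = Add(-94, Mul(-1, -36)) = Add(-94, 36) = -58)
y = -58
Mul(-1, y) = Mul(-1, -58) = 58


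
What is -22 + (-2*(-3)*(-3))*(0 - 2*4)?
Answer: 122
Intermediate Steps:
-22 + (-2*(-3)*(-3))*(0 - 2*4) = -22 + (6*(-3))*(0 - 8) = -22 - 18*(-8) = -22 + 144 = 122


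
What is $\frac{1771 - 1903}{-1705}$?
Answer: $\frac{12}{155} \approx 0.077419$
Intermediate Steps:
$\frac{1771 - 1903}{-1705} = \left(-132\right) \left(- \frac{1}{1705}\right) = \frac{12}{155}$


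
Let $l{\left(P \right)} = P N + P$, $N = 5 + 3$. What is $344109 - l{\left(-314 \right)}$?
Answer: $346935$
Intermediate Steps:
$N = 8$
$l{\left(P \right)} = 9 P$ ($l{\left(P \right)} = P 8 + P = 8 P + P = 9 P$)
$344109 - l{\left(-314 \right)} = 344109 - 9 \left(-314\right) = 344109 - -2826 = 344109 + 2826 = 346935$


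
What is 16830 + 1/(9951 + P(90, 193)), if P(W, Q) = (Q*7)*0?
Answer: 167475331/9951 ≈ 16830.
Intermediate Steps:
P(W, Q) = 0 (P(W, Q) = (7*Q)*0 = 0)
16830 + 1/(9951 + P(90, 193)) = 16830 + 1/(9951 + 0) = 16830 + 1/9951 = 167475331/9951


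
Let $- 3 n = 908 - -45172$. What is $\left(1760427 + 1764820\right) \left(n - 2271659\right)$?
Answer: $-8062306868693$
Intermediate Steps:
$n = -15360$ ($n = - \frac{908 - -45172}{3} = - \frac{908 + 45172}{3} = \left(- \frac{1}{3}\right) 46080 = -15360$)
$\left(1760427 + 1764820\right) \left(n - 2271659\right) = \left(1760427 + 1764820\right) \left(-15360 - 2271659\right) = 3525247 \left(-2287019\right) = -8062306868693$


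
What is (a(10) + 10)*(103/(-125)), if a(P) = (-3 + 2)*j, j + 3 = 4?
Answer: -927/125 ≈ -7.4160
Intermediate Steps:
j = 1 (j = -3 + 4 = 1)
a(P) = -1 (a(P) = (-3 + 2)*1 = -1*1 = -1)
(a(10) + 10)*(103/(-125)) = (-1 + 10)*(103/(-125)) = 9*(103*(-1/125)) = 9*(-103/125) = -927/125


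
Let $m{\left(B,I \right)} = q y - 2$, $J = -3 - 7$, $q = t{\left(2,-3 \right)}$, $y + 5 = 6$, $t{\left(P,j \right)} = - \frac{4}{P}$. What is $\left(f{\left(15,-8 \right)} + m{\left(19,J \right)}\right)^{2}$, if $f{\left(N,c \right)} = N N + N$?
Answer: $55696$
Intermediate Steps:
$f{\left(N,c \right)} = N + N^{2}$ ($f{\left(N,c \right)} = N^{2} + N = N + N^{2}$)
$y = 1$ ($y = -5 + 6 = 1$)
$q = -2$ ($q = - \frac{4}{2} = \left(-4\right) \frac{1}{2} = -2$)
$J = -10$
$m{\left(B,I \right)} = -4$ ($m{\left(B,I \right)} = \left(-2\right) 1 - 2 = -2 - 2 = -4$)
$\left(f{\left(15,-8 \right)} + m{\left(19,J \right)}\right)^{2} = \left(15 \left(1 + 15\right) - 4\right)^{2} = \left(15 \cdot 16 - 4\right)^{2} = \left(240 - 4\right)^{2} = 236^{2} = 55696$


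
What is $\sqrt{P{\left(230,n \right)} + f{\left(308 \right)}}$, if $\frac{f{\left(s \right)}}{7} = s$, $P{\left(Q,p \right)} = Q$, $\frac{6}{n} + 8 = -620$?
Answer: $\sqrt{2386} \approx 48.847$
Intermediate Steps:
$n = - \frac{3}{314}$ ($n = \frac{6}{-8 - 620} = \frac{6}{-628} = 6 \left(- \frac{1}{628}\right) = - \frac{3}{314} \approx -0.0095541$)
$f{\left(s \right)} = 7 s$
$\sqrt{P{\left(230,n \right)} + f{\left(308 \right)}} = \sqrt{230 + 7 \cdot 308} = \sqrt{230 + 2156} = \sqrt{2386}$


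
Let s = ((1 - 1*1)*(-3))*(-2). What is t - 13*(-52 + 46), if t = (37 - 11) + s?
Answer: 104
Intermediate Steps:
s = 0 (s = ((1 - 1)*(-3))*(-2) = (0*(-3))*(-2) = 0*(-2) = 0)
t = 26 (t = (37 - 11) + 0 = 26 + 0 = 26)
t - 13*(-52 + 46) = 26 - 13*(-52 + 46) = 26 - 13*(-6) = 26 + 78 = 104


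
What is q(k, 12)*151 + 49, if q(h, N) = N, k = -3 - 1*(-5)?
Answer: 1861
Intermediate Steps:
k = 2 (k = -3 + 5 = 2)
q(k, 12)*151 + 49 = 12*151 + 49 = 1812 + 49 = 1861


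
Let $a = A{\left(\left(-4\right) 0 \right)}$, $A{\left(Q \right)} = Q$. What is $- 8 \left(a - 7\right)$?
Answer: $56$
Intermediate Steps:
$a = 0$ ($a = \left(-4\right) 0 = 0$)
$- 8 \left(a - 7\right) = - 8 \left(0 - 7\right) = \left(-8\right) \left(-7\right) = 56$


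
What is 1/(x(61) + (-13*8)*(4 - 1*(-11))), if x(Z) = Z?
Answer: -1/1499 ≈ -0.00066711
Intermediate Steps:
1/(x(61) + (-13*8)*(4 - 1*(-11))) = 1/(61 + (-13*8)*(4 - 1*(-11))) = 1/(61 - 104*(4 + 11)) = 1/(61 - 104*15) = 1/(61 - 1560) = 1/(-1499) = -1/1499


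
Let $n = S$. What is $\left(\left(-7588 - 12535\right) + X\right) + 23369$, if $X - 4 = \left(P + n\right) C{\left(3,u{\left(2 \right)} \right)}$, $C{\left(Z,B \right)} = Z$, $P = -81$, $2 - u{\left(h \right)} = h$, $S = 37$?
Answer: $3118$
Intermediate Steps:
$u{\left(h \right)} = 2 - h$
$n = 37$
$X = -128$ ($X = 4 + \left(-81 + 37\right) 3 = 4 - 132 = -128$)
$\left(\left(-7588 - 12535\right) + X\right) + 23369 = \left(\left(-7588 - 12535\right) - 128\right) + 23369 = \left(-20123 - 128\right) + 23369 = -20251 + 23369 = 3118$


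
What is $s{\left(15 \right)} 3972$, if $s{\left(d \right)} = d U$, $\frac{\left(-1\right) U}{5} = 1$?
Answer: $-297900$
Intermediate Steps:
$U = -5$ ($U = \left(-5\right) 1 = -5$)
$s{\left(d \right)} = - 5 d$ ($s{\left(d \right)} = d \left(-5\right) = - 5 d$)
$s{\left(15 \right)} 3972 = \left(-5\right) 15 \cdot 3972 = \left(-75\right) 3972 = -297900$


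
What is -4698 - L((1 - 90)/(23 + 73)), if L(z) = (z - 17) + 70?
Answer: -456007/96 ≈ -4750.1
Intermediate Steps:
L(z) = 53 + z (L(z) = (-17 + z) + 70 = 53 + z)
-4698 - L((1 - 90)/(23 + 73)) = -4698 - (53 + (1 - 90)/(23 + 73)) = -4698 - (53 - 89/96) = -4698 - 1*4999/96 = -4698 - 4999/96 = -456007/96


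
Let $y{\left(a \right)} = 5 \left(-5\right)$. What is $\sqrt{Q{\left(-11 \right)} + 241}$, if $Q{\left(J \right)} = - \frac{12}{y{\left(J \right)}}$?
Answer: $\frac{\sqrt{6037}}{5} \approx 15.54$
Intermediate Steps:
$y{\left(a \right)} = -25$
$Q{\left(J \right)} = \frac{12}{25}$ ($Q{\left(J \right)} = - \frac{12}{-25} = \left(-12\right) \left(- \frac{1}{25}\right) = \frac{12}{25}$)
$\sqrt{Q{\left(-11 \right)} + 241} = \sqrt{\frac{12}{25} + 241} = \sqrt{\frac{6037}{25}} = \frac{\sqrt{6037}}{5}$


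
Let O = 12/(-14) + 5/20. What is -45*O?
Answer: 765/28 ≈ 27.321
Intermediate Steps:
O = -17/28 (O = 12*(-1/14) + 5*(1/20) = -6/7 + ¼ = -17/28 ≈ -0.60714)
-45*O = -45*(-17/28) = 765/28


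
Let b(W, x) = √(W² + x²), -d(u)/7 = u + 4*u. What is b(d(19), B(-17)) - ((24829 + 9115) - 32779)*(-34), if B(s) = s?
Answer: 39610 + √442514 ≈ 40275.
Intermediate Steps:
d(u) = -35*u (d(u) = -7*(u + 4*u) = -35*u)
b(d(19), B(-17)) - ((24829 + 9115) - 32779)*(-34) = √((-35*19)² + (-17)²) - ((24829 + 9115) - 32779)*(-34) = √((-665)² + 289) - (33944 - 32779)*(-34) = √(442225 + 289) - 1165*(-34) = √442514 - 1*(-39610) = √442514 + 39610 = 39610 + √442514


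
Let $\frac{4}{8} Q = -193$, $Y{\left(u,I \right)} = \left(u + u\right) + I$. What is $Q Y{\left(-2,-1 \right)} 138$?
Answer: $266340$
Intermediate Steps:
$Y{\left(u,I \right)} = I + 2 u$ ($Y{\left(u,I \right)} = 2 u + I = I + 2 u$)
$Q = -386$ ($Q = 2 \left(-193\right) = -386$)
$Q Y{\left(-2,-1 \right)} 138 = - 386 \left(-1 + 2 \left(-2\right)\right) 138 = - 386 \left(-1 - 4\right) 138 = \left(-386\right) \left(-5\right) 138 = 1930 \cdot 138 = 266340$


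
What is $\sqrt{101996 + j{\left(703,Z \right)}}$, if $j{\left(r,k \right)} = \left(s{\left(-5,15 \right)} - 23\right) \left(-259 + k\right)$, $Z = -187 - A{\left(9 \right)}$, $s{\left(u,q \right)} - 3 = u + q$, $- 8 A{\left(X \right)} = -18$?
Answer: $\frac{\sqrt{425914}}{2} \approx 326.31$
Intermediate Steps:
$A{\left(X \right)} = \frac{9}{4}$ ($A{\left(X \right)} = \left(- \frac{1}{8}\right) \left(-18\right) = \frac{9}{4}$)
$s{\left(u,q \right)} = 3 + q + u$ ($s{\left(u,q \right)} = 3 + \left(u + q\right) = 3 + \left(q + u\right) = 3 + q + u$)
$Z = - \frac{757}{4}$ ($Z = -187 - \frac{9}{4} = - \frac{757}{4} \approx -189.25$)
$j{\left(r,k \right)} = 2590 - 10 k$ ($j{\left(r,k \right)} = \left(\left(3 + 15 - 5\right) - 23\right) \left(-259 + k\right) = \left(13 - 23\right) \left(-259 + k\right) = - 10 \left(-259 + k\right) = 2590 - 10 k$)
$\sqrt{101996 + j{\left(703,Z \right)}} = \sqrt{101996 + \left(2590 - - \frac{3785}{2}\right)} = \sqrt{101996 + \left(2590 + \frac{3785}{2}\right)} = \sqrt{101996 + \frac{8965}{2}} = \sqrt{\frac{212957}{2}} = \frac{\sqrt{425914}}{2}$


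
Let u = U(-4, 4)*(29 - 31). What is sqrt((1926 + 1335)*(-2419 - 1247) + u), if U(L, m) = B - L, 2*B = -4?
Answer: I*sqrt(11954830) ≈ 3457.6*I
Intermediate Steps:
B = -2 (B = (1/2)*(-4) = -2)
U(L, m) = -2 - L
u = -4 (u = (-2 - 1*(-4))*(29 - 31) = (-2 + 4)*(-2) = 2*(-2) = -4)
sqrt((1926 + 1335)*(-2419 - 1247) + u) = sqrt((1926 + 1335)*(-2419 - 1247) - 4) = sqrt(3261*(-3666) - 4) = sqrt(-11954826 - 4) = sqrt(-11954830) = I*sqrt(11954830)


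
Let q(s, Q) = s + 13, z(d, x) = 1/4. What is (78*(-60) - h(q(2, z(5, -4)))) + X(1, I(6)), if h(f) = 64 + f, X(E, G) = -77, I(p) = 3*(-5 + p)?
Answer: -4836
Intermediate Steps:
z(d, x) = 1/4
q(s, Q) = 13 + s
I(p) = -15 + 3*p
(78*(-60) - h(q(2, z(5, -4)))) + X(1, I(6)) = (78*(-60) - (64 + (13 + 2))) - 77 = (-4680 - (64 + 15)) - 77 = (-4680 - 1*79) - 77 = (-4680 - 79) - 77 = -4759 - 77 = -4836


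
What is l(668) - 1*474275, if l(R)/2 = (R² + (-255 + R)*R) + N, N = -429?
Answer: 969083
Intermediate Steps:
l(R) = -858 + 2*R² + 2*R*(-255 + R) (l(R) = 2*((R² + (-255 + R)*R) - 429) = 2*((R² + R*(-255 + R)) - 429) = 2*(-429 + R² + R*(-255 + R)) = -858 + 2*R² + 2*R*(-255 + R))
l(668) - 1*474275 = (-858 - 510*668 + 4*668²) - 1*474275 = (-858 - 340680 + 4*446224) - 474275 = (-858 - 340680 + 1784896) - 474275 = 1443358 - 474275 = 969083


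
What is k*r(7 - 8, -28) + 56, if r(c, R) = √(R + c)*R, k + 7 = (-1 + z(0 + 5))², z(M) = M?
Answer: 56 - 252*I*√29 ≈ 56.0 - 1357.1*I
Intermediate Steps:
k = 9 (k = -7 + (-1 + (0 + 5))² = -7 + (-1 + 5)² = -7 + 4² = -7 + 16 = 9)
r(c, R) = R*√(R + c)
k*r(7 - 8, -28) + 56 = 9*(-28*√(-28 + (7 - 8))) + 56 = 9*(-28*√(-28 - 1)) + 56 = 9*(-28*I*√29) + 56 = -252*I*√29 + 56 = 56 - 252*I*√29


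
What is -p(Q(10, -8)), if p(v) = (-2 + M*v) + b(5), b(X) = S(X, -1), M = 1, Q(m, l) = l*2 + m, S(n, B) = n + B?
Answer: 4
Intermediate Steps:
S(n, B) = B + n
Q(m, l) = m + 2*l (Q(m, l) = 2*l + m = m + 2*l)
b(X) = -1 + X
p(v) = 2 + v (p(v) = (-2 + 1*v) + (-1 + 5) = (-2 + v) + 4 = 2 + v)
-p(Q(10, -8)) = -(2 + (10 + 2*(-8))) = -(2 + (10 - 16)) = -(2 - 6) = -1*(-4) = 4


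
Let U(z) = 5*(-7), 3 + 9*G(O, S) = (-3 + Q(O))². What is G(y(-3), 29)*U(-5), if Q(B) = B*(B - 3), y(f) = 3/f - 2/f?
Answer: -1610/729 ≈ -2.2085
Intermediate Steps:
y(f) = 1/f
Q(B) = B*(-3 + B)
G(O, S) = -⅓ + (-3 + O*(-3 + O))²/9
U(z) = -35
G(y(-3), 29)*U(-5) = (-⅓ + (-3 + (-3 + 1/(-3))/(-3))²/9)*(-35) = (-⅓ + (-3 - (-3 - ⅓)/3)²/9)*(-35) = (-⅓ + (-3 - ⅓*(-10/3))²/9)*(-35) = (-⅓ + (-3 + 10/9)²/9)*(-35) = (-⅓ + (-17/9)²/9)*(-35) = (-⅓ + (⅑)*(289/81))*(-35) = (-⅓ + 289/729)*(-35) = (46/729)*(-35) = -1610/729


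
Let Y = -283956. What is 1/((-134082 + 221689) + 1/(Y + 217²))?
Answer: 236867/20751207268 ≈ 1.1415e-5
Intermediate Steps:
1/((-134082 + 221689) + 1/(Y + 217²)) = 1/((-134082 + 221689) + 1/(-283956 + 217²)) = 1/(87607 + 1/(-283956 + 47089)) = 1/(87607 + 1/(-236867)) = 1/(87607 - 1/236867) = 1/(20751207268/236867) = 236867/20751207268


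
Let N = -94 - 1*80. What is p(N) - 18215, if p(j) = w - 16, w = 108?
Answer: -18123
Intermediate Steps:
N = -174 (N = -94 - 80 = -174)
p(j) = 92 (p(j) = 108 - 16 = 92)
p(N) - 18215 = 92 - 18215 = -18123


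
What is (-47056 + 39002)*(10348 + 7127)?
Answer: -140743650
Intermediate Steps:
(-47056 + 39002)*(10348 + 7127) = -8054*17475 = -140743650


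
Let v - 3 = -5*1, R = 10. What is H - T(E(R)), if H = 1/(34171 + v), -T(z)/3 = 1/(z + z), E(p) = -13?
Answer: -102481/888394 ≈ -0.11536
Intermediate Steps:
T(z) = -3/(2*z) (T(z) = -3/(z + z) = -3*1/(2*z) = -3/(2*z))
v = -2 (v = 3 - 5*1 = 3 - 5 = -2)
H = 1/34169 (H = 1/(34171 - 2) = 1/34169 ≈ 2.9266e-5)
H - T(E(R)) = 1/34169 - (-3)/(2*(-13)) = 1/34169 - (-3)*(-1)/(2*13) = 1/34169 - 1*3/26 = 1/34169 - 3/26 = -102481/888394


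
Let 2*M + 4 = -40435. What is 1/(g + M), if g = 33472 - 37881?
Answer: -2/49257 ≈ -4.0603e-5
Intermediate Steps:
g = -4409
M = -40439/2 (M = -2 + (½)*(-40435) = -2 - 40435/2 = -40439/2 ≈ -20220.)
1/(g + M) = 1/(-4409 - 40439/2) = 1/(-49257/2) = -2/49257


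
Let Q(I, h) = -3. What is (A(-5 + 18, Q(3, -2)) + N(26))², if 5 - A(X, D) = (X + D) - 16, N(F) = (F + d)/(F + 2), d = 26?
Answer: 8100/49 ≈ 165.31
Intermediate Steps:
N(F) = (26 + F)/(2 + F) (N(F) = (F + 26)/(F + 2) = (26 + F)/(2 + F))
A(X, D) = 21 - D - X (A(X, D) = 5 - ((X + D) - 16) = 5 - ((D + X) - 16) = 5 - (-16 + D + X) = 5 + (16 - D - X) = 21 - D - X)
(A(-5 + 18, Q(3, -2)) + N(26))² = ((21 - 1*(-3) - (-5 + 18)) + (26 + 26)/(2 + 26))² = ((21 + 3 - 1*13) + 52/28)² = ((21 + 3 - 13) + (1/28)*52)² = (11 + 13/7)² = (90/7)² = 8100/49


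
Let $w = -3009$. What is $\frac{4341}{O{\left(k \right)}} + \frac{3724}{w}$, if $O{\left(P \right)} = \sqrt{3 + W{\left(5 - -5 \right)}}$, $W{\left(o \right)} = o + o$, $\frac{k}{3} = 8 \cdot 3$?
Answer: $- \frac{3724}{3009} + \frac{4341 \sqrt{23}}{23} \approx 903.92$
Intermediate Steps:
$k = 72$ ($k = 3 \cdot 8 \cdot 3 = 3 \cdot 24 = 72$)
$W{\left(o \right)} = 2 o$
$O{\left(P \right)} = \sqrt{23}$ ($O{\left(P \right)} = \sqrt{3 + 2 \left(5 - -5\right)} = \sqrt{3 + 2 \left(5 + 5\right)} = \sqrt{3 + 2 \cdot 10} = \sqrt{3 + 20} = \sqrt{23}$)
$\frac{4341}{O{\left(k \right)}} + \frac{3724}{w} = \frac{4341}{\sqrt{23}} + \frac{3724}{-3009} = 4341 \frac{\sqrt{23}}{23} + 3724 \left(- \frac{1}{3009}\right) = \frac{4341 \sqrt{23}}{23} - \frac{3724}{3009} = - \frac{3724}{3009} + \frac{4341 \sqrt{23}}{23}$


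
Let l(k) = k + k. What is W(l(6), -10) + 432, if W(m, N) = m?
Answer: 444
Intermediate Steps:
l(k) = 2*k
W(l(6), -10) + 432 = 2*6 + 432 = 12 + 432 = 444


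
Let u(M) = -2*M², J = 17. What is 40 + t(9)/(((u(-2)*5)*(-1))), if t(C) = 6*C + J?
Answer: 1671/40 ≈ 41.775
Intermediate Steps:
t(C) = 17 + 6*C (t(C) = 6*C + 17 = 17 + 6*C)
40 + t(9)/(((u(-2)*5)*(-1))) = 40 + (17 + 6*9)/(((-2*(-2)²*5)*(-1))) = 40 + (17 + 54)/(((-2*4*5)*(-1))) = 40 + 71/((-8*5*(-1))) = 40 + 71/((-40*(-1))) = 40 + 71/40 = 1671/40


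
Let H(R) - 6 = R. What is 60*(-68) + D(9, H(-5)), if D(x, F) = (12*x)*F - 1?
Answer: -3973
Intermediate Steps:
H(R) = 6 + R
D(x, F) = -1 + 12*F*x (D(x, F) = 12*F*x - 1 = -1 + 12*F*x)
60*(-68) + D(9, H(-5)) = 60*(-68) + (-1 + 12*(6 - 5)*9) = -4080 + (-1 + 12*1*9) = -4080 + (-1 + 108) = -4080 + 107 = -3973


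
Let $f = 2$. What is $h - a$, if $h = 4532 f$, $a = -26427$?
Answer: $35491$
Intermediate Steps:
$h = 9064$ ($h = 4532 \cdot 2 = 9064$)
$h - a = 9064 - -26427 = 9064 + 26427 = 35491$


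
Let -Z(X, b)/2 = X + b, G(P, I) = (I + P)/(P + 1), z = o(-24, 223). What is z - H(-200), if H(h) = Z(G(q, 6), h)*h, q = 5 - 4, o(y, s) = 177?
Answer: 78777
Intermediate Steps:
q = 1
z = 177
G(P, I) = (I + P)/(1 + P)
Z(X, b) = -2*X - 2*b (Z(X, b) = -2*(X + b) = -2*X - 2*b)
H(h) = h*(-7 - 2*h) (H(h) = (-2*(6 + 1)/(1 + 1) - 2*h)*h = (-2*7/2 - 2*h)*h = (-7 - 2*h)*h = h*(-7 - 2*h))
z - H(-200) = 177 - (-1)*(-200)*(7 + 2*(-200)) = 177 - (-1)*(-200)*(7 - 400) = 177 - (-1)*(-200)*(-393) = 177 - 1*(-78600) = 177 + 78600 = 78777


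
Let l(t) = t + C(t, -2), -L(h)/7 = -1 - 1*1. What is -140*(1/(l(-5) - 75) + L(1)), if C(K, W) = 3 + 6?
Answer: -139020/71 ≈ -1958.0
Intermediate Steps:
L(h) = 14 (L(h) = -7*(-1 - 1*1) = -7*(-1 - 1) = -7*(-2) = 14)
C(K, W) = 9
l(t) = 9 + t (l(t) = t + 9 = 9 + t)
-140*(1/(l(-5) - 75) + L(1)) = -140*(1/((9 - 5) - 75) + 14) = -140*(1/(4 - 75) + 14) = -140*(1/(-71) + 14) = -140*(-1/71 + 14) = -140*993/71 = -139020/71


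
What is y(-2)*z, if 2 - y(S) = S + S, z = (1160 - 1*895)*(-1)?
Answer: -1590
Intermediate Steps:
z = -265 (z = (1160 - 895)*(-1) = 265*(-1) = -265)
y(S) = 2 - 2*S (y(S) = 2 - (S + S) = 2 - 2*S)
y(-2)*z = (2 - 2*(-2))*(-265) = (2 + 4)*(-265) = 6*(-265) = -1590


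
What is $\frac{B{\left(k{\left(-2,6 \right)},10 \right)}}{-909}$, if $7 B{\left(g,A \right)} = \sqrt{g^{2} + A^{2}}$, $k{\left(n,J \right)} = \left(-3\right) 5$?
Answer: $- \frac{5 \sqrt{13}}{6363} \approx -0.0028332$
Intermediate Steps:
$k{\left(n,J \right)} = -15$
$B{\left(g,A \right)} = \frac{\sqrt{A^{2} + g^{2}}}{7}$ ($B{\left(g,A \right)} = \frac{\sqrt{g^{2} + A^{2}}}{7} = \frac{\sqrt{A^{2} + g^{2}}}{7}$)
$\frac{B{\left(k{\left(-2,6 \right)},10 \right)}}{-909} = \frac{\frac{1}{7} \sqrt{10^{2} + \left(-15\right)^{2}}}{-909} = \frac{\sqrt{100 + 225}}{7} \left(- \frac{1}{909}\right) = \frac{\sqrt{325}}{7} \left(- \frac{1}{909}\right) = \frac{5 \sqrt{13}}{7} \left(- \frac{1}{909}\right) = - \frac{5 \sqrt{13}}{6363}$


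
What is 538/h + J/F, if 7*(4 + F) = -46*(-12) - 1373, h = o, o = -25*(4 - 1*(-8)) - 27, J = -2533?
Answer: 593475/30847 ≈ 19.239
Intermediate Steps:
o = -327 (o = -25*(4 + 8) - 27 = -25*12 - 27 = -300 - 27 = -327)
h = -327
F = -849/7 (F = -4 + (-46*(-12) - 1373)/7 = -4 + (552 - 1373)/7 = -4 + (⅐)*(-821) = -4 - 821/7 = -849/7 ≈ -121.29)
538/h + J/F = 538/(-327) - 2533/(-849/7) = 538*(-1/327) - 2533*(-7/849) = -538/327 + 17731/849 = 593475/30847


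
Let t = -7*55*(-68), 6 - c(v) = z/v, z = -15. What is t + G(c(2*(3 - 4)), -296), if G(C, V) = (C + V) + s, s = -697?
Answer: 50371/2 ≈ 25186.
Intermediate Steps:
c(v) = 6 + 15/v (c(v) = 6 - (-15)/v = 6 + 15/v)
G(C, V) = -697 + C + V (G(C, V) = (C + V) - 697 = -697 + C + V)
t = 26180 (t = -385*(-68) = 26180)
t + G(c(2*(3 - 4)), -296) = 26180 + (-697 + (6 + 15/((2*(3 - 4)))) - 296) = 26180 + (-697 + (6 + 15/((2*(-1)))) - 296) = 26180 + (-697 + (6 + 15/(-2)) - 296) = 26180 + (-697 + (6 + 15*(-½)) - 296) = 26180 + (-697 + (6 - 15/2) - 296) = 26180 + (-697 - 3/2 - 296) = 26180 - 1989/2 = 50371/2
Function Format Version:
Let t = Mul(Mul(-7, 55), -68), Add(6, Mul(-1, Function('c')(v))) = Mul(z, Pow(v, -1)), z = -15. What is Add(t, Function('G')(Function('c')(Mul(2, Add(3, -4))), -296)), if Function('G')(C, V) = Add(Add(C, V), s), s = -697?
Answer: Rational(50371, 2) ≈ 25186.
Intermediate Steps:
Function('c')(v) = Add(6, Mul(15, Pow(v, -1))) (Function('c')(v) = Add(6, Mul(-1, Mul(-15, Pow(v, -1)))) = Add(6, Mul(15, Pow(v, -1))))
Function('G')(C, V) = Add(-697, C, V) (Function('G')(C, V) = Add(Add(C, V), -697) = Add(-697, C, V))
t = 26180 (t = Mul(-385, -68) = 26180)
Add(t, Function('G')(Function('c')(Mul(2, Add(3, -4))), -296)) = Add(26180, Add(-697, Add(6, Mul(15, Pow(Mul(2, Add(3, -4)), -1))), -296)) = Add(26180, Add(-697, Add(6, Mul(15, Pow(Mul(2, -1), -1))), -296)) = Add(26180, Add(-697, Add(6, Mul(15, Pow(-2, -1))), -296)) = Add(26180, Add(-697, Add(6, Mul(15, Rational(-1, 2))), -296)) = Add(26180, Add(-697, Add(6, Rational(-15, 2)), -296)) = Add(26180, Add(-697, Rational(-3, 2), -296)) = Add(26180, Rational(-1989, 2)) = Rational(50371, 2)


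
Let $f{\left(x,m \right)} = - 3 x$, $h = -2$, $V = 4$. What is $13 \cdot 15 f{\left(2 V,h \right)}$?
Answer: $-4680$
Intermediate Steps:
$13 \cdot 15 f{\left(2 V,h \right)} = 13 \cdot 15 \left(- 3 \cdot 2 \cdot 4\right) = 195 \left(\left(-3\right) 8\right) = 195 \left(-24\right) = -4680$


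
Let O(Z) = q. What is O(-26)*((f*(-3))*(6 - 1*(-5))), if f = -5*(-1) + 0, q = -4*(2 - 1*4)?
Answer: -1320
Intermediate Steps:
q = 8 (q = -4*(2 - 4) = -4*(-2) = 8)
O(Z) = 8
f = 5 (f = 5 + 0 = 5)
O(-26)*((f*(-3))*(6 - 1*(-5))) = 8*((5*(-3))*(6 - 1*(-5))) = 8*(-15*(6 + 5)) = 8*(-15*11) = 8*(-165) = -1320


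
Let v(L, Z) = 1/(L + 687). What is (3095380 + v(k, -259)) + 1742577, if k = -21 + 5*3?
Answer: 3294648718/681 ≈ 4.8380e+6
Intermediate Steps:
k = -6 (k = -21 + 15 = -6)
v(L, Z) = 1/(687 + L)
(3095380 + v(k, -259)) + 1742577 = (3095380 + 1/(687 - 6)) + 1742577 = (3095380 + 1/681) + 1742577 = 2107953781/681 + 1742577 = 3294648718/681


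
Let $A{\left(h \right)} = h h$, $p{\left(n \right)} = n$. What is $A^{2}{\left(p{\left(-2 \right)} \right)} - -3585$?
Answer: $3601$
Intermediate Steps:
$A{\left(h \right)} = h^{2}$
$A^{2}{\left(p{\left(-2 \right)} \right)} - -3585 = \left(\left(-2\right)^{2}\right)^{2} - -3585 = 4^{2} + 3585 = 16 + 3585 = 3601$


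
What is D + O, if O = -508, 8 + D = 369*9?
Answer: 2805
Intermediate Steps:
D = 3313 (D = -8 + 369*9 = -8 + 3321 = 3313)
D + O = 3313 - 508 = 2805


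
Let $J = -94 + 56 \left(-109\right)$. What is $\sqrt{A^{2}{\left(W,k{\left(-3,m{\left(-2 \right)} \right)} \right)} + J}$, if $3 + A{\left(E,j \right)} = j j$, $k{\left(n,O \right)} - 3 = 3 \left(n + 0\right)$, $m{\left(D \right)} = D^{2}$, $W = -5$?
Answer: $i \sqrt{5109} \approx 71.477 i$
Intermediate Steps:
$k{\left(n,O \right)} = 3 + 3 n$ ($k{\left(n,O \right)} = 3 + 3 \left(n + 0\right) = 3 + 3 n$)
$A{\left(E,j \right)} = -3 + j^{2}$ ($A{\left(E,j \right)} = -3 + j j = -3 + j^{2}$)
$J = -6198$ ($J = -94 - 6104 = -6198$)
$\sqrt{A^{2}{\left(W,k{\left(-3,m{\left(-2 \right)} \right)} \right)} + J} = \sqrt{\left(-3 + \left(3 + 3 \left(-3\right)\right)^{2}\right)^{2} - 6198} = \sqrt{\left(-3 + \left(3 - 9\right)^{2}\right)^{2} - 6198} = \sqrt{\left(-3 + \left(-6\right)^{2}\right)^{2} - 6198} = \sqrt{\left(-3 + 36\right)^{2} - 6198} = \sqrt{33^{2} - 6198} = \sqrt{1089 - 6198} = \sqrt{-5109} = i \sqrt{5109}$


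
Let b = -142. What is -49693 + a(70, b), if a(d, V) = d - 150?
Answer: -49773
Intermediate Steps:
a(d, V) = -150 + d
-49693 + a(70, b) = -49693 + (-150 + 70) = -49693 - 80 = -49773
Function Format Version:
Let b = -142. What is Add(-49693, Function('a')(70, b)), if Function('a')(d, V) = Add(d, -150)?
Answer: -49773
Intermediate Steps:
Function('a')(d, V) = Add(-150, d)
Add(-49693, Function('a')(70, b)) = Add(-49693, Add(-150, 70)) = Add(-49693, -80) = -49773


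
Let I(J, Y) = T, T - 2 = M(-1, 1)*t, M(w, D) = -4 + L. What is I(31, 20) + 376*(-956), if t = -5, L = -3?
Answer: -359419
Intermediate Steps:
M(w, D) = -7 (M(w, D) = -4 - 3 = -7)
T = 37 (T = 2 - 7*(-5) = 2 + 35 = 37)
I(J, Y) = 37
I(31, 20) + 376*(-956) = 37 + 376*(-956) = 37 - 359456 = -359419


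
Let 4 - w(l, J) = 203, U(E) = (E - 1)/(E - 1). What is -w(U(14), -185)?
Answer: 199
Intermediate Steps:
U(E) = 1 (U(E) = (-1 + E)/(-1 + E) = 1)
w(l, J) = -199 (w(l, J) = 4 - 1*203 = 4 - 203 = -199)
-w(U(14), -185) = -1*(-199) = 199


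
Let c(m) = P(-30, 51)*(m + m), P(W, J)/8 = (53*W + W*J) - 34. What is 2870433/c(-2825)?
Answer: 2870433/142560800 ≈ 0.020135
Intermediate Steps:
P(W, J) = -272 + 424*W + 8*J*W (P(W, J) = 8*((53*W + W*J) - 34) = 8*((53*W + J*W) - 34) = 8*(-34 + 53*W + J*W) = -272 + 424*W + 8*J*W)
c(m) = -50464*m (c(m) = (-272 + 424*(-30) + 8*51*(-30))*(m + m) = (-272 - 12720 - 12240)*(2*m) = -50464*m)
2870433/c(-2825) = 2870433/((-50464*(-2825))) = 2870433/142560800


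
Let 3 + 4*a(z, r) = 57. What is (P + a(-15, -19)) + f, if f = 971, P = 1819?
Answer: 5607/2 ≈ 2803.5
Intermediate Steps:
a(z, r) = 27/2 (a(z, r) = -¾ + (¼)*57 = -¾ + 57/4 = 27/2)
(P + a(-15, -19)) + f = (1819 + 27/2) + 971 = 3665/2 + 971 = 5607/2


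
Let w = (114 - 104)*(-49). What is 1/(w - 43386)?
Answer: -1/43876 ≈ -2.2792e-5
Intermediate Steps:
w = -490 (w = 10*(-49) = -490)
1/(w - 43386) = 1/(-490 - 43386) = 1/(-43876) = -1/43876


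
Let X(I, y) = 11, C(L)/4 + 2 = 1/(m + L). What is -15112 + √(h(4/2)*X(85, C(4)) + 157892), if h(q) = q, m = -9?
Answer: -15112 + 3*√17546 ≈ -14715.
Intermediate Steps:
C(L) = -8 + 4/(-9 + L)
-15112 + √(h(4/2)*X(85, C(4)) + 157892) = -15112 + √((4/2)*11 + 157892) = -15112 + √((4*(½))*11 + 157892) = -15112 + √(2*11 + 157892) = -15112 + √(22 + 157892) = -15112 + √157914 = -15112 + 3*√17546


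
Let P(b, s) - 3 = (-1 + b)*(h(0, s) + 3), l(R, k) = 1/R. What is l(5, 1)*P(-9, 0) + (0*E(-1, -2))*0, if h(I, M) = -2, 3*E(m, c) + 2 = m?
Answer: -7/5 ≈ -1.4000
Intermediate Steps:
E(m, c) = -⅔ + m/3
P(b, s) = 2 + b (P(b, s) = 3 + (-1 + b)*(-2 + 3) = 3 + (-1 + b)*1 = 3 + (-1 + b) = 2 + b)
l(5, 1)*P(-9, 0) + (0*E(-1, -2))*0 = (2 - 9)/5 + (0*(-⅔ + (⅓)*(-1)))*0 = (⅕)*(-7) + (0*(-⅔ - ⅓))*0 = -7/5 + (0*(-1))*0 = -7/5 + 0*0 = -7/5 + 0 = -7/5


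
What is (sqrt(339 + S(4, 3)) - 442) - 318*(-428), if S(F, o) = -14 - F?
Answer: 135662 + sqrt(321) ≈ 1.3568e+5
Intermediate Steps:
(sqrt(339 + S(4, 3)) - 442) - 318*(-428) = (sqrt(339 + (-14 - 1*4)) - 442) - 318*(-428) = (sqrt(339 + (-14 - 4)) - 442) + 136104 = (sqrt(339 - 18) - 442) + 136104 = (sqrt(321) - 442) + 136104 = (-442 + sqrt(321)) + 136104 = 135662 + sqrt(321)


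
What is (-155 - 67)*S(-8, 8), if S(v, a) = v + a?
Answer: 0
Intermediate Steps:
S(v, a) = a + v
(-155 - 67)*S(-8, 8) = (-155 - 67)*(8 - 8) = -222*0 = 0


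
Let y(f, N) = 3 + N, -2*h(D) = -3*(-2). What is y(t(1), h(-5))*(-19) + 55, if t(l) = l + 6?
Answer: 55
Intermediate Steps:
t(l) = 6 + l
h(D) = -3 (h(D) = -(-3)*(-2)/2 = -½*6 = -3)
y(t(1), h(-5))*(-19) + 55 = (3 - 3)*(-19) + 55 = 0*(-19) + 55 = 0 + 55 = 55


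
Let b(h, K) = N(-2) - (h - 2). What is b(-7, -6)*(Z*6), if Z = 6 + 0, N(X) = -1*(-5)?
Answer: 504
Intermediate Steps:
N(X) = 5
Z = 6
b(h, K) = 7 - h (b(h, K) = 5 - (h - 2) = 5 - (-2 + h) = 5 + (2 - h) = 7 - h)
b(-7, -6)*(Z*6) = (7 - 1*(-7))*(6*6) = (7 + 7)*36 = 14*36 = 504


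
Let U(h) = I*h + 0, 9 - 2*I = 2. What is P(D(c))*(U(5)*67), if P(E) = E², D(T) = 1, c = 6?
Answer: 2345/2 ≈ 1172.5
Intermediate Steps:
I = 7/2 (I = 9/2 - ½*2 = 9/2 - 1 = 7/2 ≈ 3.5000)
U(h) = 7*h/2 (U(h) = 7*h/2 + 0 = 7*h/2)
P(D(c))*(U(5)*67) = 1²*(((7/2)*5)*67) = 1*((35/2)*67) = 1*(2345/2) = 2345/2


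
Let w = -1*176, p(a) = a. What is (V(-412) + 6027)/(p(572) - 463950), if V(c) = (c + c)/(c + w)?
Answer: -886175/68116566 ≈ -0.013010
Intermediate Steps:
w = -176
V(c) = 2*c/(-176 + c) (V(c) = (c + c)/(c - 176) = (2*c)/(-176 + c) = 2*c/(-176 + c))
(V(-412) + 6027)/(p(572) - 463950) = (2*(-412)/(-176 - 412) + 6027)/(572 - 463950) = (2*(-412)/(-588) + 6027)/(-463378) = (2*(-412)*(-1/588) + 6027)*(-1/463378) = (206/147 + 6027)*(-1/463378) = (886175/147)*(-1/463378) = -886175/68116566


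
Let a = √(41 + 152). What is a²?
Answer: 193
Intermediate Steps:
a = √193 ≈ 13.892
a² = (√193)² = 193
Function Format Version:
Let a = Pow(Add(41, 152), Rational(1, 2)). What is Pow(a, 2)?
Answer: 193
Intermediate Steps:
a = Pow(193, Rational(1, 2)) ≈ 13.892
Pow(a, 2) = Pow(Pow(193, Rational(1, 2)), 2) = 193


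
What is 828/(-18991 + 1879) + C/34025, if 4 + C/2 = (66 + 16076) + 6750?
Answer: 2736037/2109550 ≈ 1.2970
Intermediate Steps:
C = 45776 (C = -8 + 2*((66 + 16076) + 6750) = -8 + 2*(16142 + 6750) = -8 + 2*22892 = -8 + 45784 = 45776)
828/(-18991 + 1879) + C/34025 = 828/(-18991 + 1879) + 45776/34025 = 828/(-17112) + 45776*(1/34025) = 828*(-1/17112) + 45776/34025 = -3/62 + 45776/34025 = 2736037/2109550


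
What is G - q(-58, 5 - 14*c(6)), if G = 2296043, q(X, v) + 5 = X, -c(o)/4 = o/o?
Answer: 2296106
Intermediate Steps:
c(o) = -4 (c(o) = -4*o/o = -4*1 = -4)
q(X, v) = -5 + X
G - q(-58, 5 - 14*c(6)) = 2296043 - (-5 - 58) = 2296043 - 1*(-63) = 2296043 + 63 = 2296106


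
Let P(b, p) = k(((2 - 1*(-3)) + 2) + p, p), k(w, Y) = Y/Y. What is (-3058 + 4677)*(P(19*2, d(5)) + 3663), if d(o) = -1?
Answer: 5932016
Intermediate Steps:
k(w, Y) = 1
P(b, p) = 1
(-3058 + 4677)*(P(19*2, d(5)) + 3663) = (-3058 + 4677)*(1 + 3663) = 1619*3664 = 5932016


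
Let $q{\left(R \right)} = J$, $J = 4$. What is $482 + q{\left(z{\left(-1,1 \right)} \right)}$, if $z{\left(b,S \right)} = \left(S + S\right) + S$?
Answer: $486$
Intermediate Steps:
$z{\left(b,S \right)} = 3 S$ ($z{\left(b,S \right)} = 2 S + S = 3 S$)
$q{\left(R \right)} = 4$
$482 + q{\left(z{\left(-1,1 \right)} \right)} = 482 + 4 = 486$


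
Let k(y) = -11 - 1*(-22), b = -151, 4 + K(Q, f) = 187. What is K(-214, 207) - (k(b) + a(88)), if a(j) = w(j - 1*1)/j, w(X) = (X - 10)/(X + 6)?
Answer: 127961/744 ≈ 171.99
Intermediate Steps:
K(Q, f) = 183 (K(Q, f) = -4 + 187 = 183)
w(X) = (-10 + X)/(6 + X)
k(y) = 11 (k(y) = -11 + 22 = 11)
a(j) = (-11 + j)/(j*(5 + j)) (a(j) = ((-10 + (j - 1*1))/(6 + (j - 1*1)))/j = ((-10 + (j - 1))/(6 + (j - 1)))/j = ((-10 + (-1 + j))/(6 + (-1 + j)))/j = ((-11 + j)/(5 + j))/j = (-11 + j)/(j*(5 + j)))
K(-214, 207) - (k(b) + a(88)) = 183 - (11 + (-11 + 88)/(88*(5 + 88))) = 183 - (11 + (1/88)*77/93) = 183 - (11 + (1/88)*(1/93)*77) = 183 - (11 + 7/744) = 183 - 1*8191/744 = 183 - 8191/744 = 127961/744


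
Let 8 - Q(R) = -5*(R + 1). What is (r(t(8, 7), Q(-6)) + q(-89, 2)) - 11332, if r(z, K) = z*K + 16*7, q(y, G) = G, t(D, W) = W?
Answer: -11337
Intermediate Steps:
Q(R) = 13 + 5*R (Q(R) = 8 - (-5)*(R + 1) = 8 - (-5)*(1 + R) = 8 - (-5 - 5*R) = 8 + (5 + 5*R) = 13 + 5*R)
r(z, K) = 112 + K*z (r(z, K) = K*z + 112 = 112 + K*z)
(r(t(8, 7), Q(-6)) + q(-89, 2)) - 11332 = ((112 + (13 + 5*(-6))*7) + 2) - 11332 = ((112 + (13 - 30)*7) + 2) - 11332 = ((112 - 17*7) + 2) - 11332 = ((112 - 119) + 2) - 11332 = (-7 + 2) - 11332 = -5 - 11332 = -11337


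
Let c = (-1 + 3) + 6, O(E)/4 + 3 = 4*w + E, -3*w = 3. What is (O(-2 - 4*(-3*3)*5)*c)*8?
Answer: 43776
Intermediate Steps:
w = -1 (w = -⅓*3 = -1)
O(E) = -28 + 4*E (O(E) = -12 + 4*(4*(-1) + E) = -12 + 4*(-4 + E) = -12 + (-16 + 4*E) = -28 + 4*E)
c = 8 (c = 2 + 6 = 8)
(O(-2 - 4*(-3*3)*5)*c)*8 = ((-28 + 4*(-2 - 4*(-3*3)*5))*8)*8 = ((-28 + 4*(-2 - (-36)*5))*8)*8 = ((-28 + 4*(-2 - 4*(-45)))*8)*8 = ((-28 + 4*(-2 + 180))*8)*8 = ((-28 + 4*178)*8)*8 = ((-28 + 712)*8)*8 = (684*8)*8 = 5472*8 = 43776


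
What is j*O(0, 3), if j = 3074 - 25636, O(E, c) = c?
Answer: -67686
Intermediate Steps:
j = -22562
j*O(0, 3) = -22562*3 = -67686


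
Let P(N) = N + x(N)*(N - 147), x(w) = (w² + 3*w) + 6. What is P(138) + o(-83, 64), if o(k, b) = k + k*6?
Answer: -175619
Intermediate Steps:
x(w) = 6 + w² + 3*w
P(N) = N + (-147 + N)*(6 + N² + 3*N) (P(N) = N + (6 + N² + 3*N)*(N - 147) = N + (6 + N² + 3*N)*(-147 + N) = N + (-147 + N)*(6 + N² + 3*N))
o(k, b) = 7*k (o(k, b) = k + 6*k = 7*k)
P(138) + o(-83, 64) = (-882 + 138³ - 434*138 - 144*138²) + 7*(-83) = (-882 + 2628072 - 59892 - 144*19044) - 581 = (-882 + 2628072 - 59892 - 2742336) - 581 = -175038 - 581 = -175619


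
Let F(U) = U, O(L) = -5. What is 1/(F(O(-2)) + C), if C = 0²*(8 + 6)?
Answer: -⅕ ≈ -0.20000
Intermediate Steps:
C = 0 (C = 0*14 = 0)
1/(F(O(-2)) + C) = 1/(-5 + 0) = 1/(-5) = -⅕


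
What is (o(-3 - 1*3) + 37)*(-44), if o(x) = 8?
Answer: -1980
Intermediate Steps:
(o(-3 - 1*3) + 37)*(-44) = (8 + 37)*(-44) = 45*(-44) = -1980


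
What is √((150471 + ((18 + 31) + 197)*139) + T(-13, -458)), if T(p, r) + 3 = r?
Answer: 2*√46051 ≈ 429.19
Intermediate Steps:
T(p, r) = -3 + r
√((150471 + ((18 + 31) + 197)*139) + T(-13, -458)) = √((150471 + ((18 + 31) + 197)*139) + (-3 - 458)) = √((150471 + (49 + 197)*139) - 461) = √((150471 + 246*139) - 461) = √((150471 + 34194) - 461) = √(184665 - 461) = √184204 = 2*√46051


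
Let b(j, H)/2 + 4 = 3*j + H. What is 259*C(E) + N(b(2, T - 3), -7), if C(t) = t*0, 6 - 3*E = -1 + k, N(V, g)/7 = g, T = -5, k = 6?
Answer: -49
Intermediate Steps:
b(j, H) = -8 + 2*H + 6*j (b(j, H) = -8 + 2*(3*j + H) = -8 + 2*(H + 3*j) = -8 + (2*H + 6*j) = -8 + 2*H + 6*j)
N(V, g) = 7*g
E = ⅓ (E = 2 - (-1 + 6)/3 = 2 - ⅓*5 = 2 - 5/3 = ⅓ ≈ 0.33333)
C(t) = 0
259*C(E) + N(b(2, T - 3), -7) = 259*0 + 7*(-7) = 0 - 49 = -49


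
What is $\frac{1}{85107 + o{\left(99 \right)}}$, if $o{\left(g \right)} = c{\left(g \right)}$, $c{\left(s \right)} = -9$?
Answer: $\frac{1}{85098} \approx 1.1751 \cdot 10^{-5}$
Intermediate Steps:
$o{\left(g \right)} = -9$
$\frac{1}{85107 + o{\left(99 \right)}} = \frac{1}{85107 - 9} = \frac{1}{85098}$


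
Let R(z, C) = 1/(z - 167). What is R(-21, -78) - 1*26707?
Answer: -5020917/188 ≈ -26707.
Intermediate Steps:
R(z, C) = 1/(-167 + z)
R(-21, -78) - 1*26707 = 1/(-167 - 21) - 1*26707 = 1/(-188) - 26707 = -1/188 - 26707 = -5020917/188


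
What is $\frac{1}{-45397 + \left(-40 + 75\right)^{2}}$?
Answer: $- \frac{1}{44172} \approx -2.2639 \cdot 10^{-5}$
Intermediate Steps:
$\frac{1}{-45397 + \left(-40 + 75\right)^{2}} = \frac{1}{-45397 + 35^{2}} = \frac{1}{-45397 + 1225} = \frac{1}{-44172} = - \frac{1}{44172}$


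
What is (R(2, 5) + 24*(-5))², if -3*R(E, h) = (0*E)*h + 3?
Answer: 14641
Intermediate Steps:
R(E, h) = -1 (R(E, h) = -((0*E)*h + 3)/3 = -(0*h + 3)/3 = -(0 + 3)/3 = -⅓*3 = -1)
(R(2, 5) + 24*(-5))² = (-1 + 24*(-5))² = (-1 - 120)² = (-121)² = 14641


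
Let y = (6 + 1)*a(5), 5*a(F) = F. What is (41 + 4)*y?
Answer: 315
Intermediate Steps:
a(F) = F/5
y = 7 (y = (6 + 1)*((⅕)*5) = 7*1 = 7)
(41 + 4)*y = (41 + 4)*7 = 45*7 = 315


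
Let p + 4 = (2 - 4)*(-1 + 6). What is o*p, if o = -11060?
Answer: 154840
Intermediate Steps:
p = -14 (p = -4 + (2 - 4)*(-1 + 6) = -4 - 2*5 = -4 - 10 = -14)
o*p = -11060*(-14) = 154840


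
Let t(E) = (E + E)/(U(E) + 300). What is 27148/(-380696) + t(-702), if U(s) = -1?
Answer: -453691/95174 ≈ -4.7670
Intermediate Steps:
t(E) = 2*E/299 (t(E) = (E + E)/(-1 + 300) = (2*E)/299 = (2*E)*(1/299) = 2*E/299)
27148/(-380696) + t(-702) = 27148/(-380696) + (2/299)*(-702) = 27148*(-1/380696) - 108/23 = -6787/95174 - 108/23 = -453691/95174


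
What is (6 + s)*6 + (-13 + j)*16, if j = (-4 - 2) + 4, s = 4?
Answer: -180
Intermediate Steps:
j = -2 (j = -6 + 4 = -2)
(6 + s)*6 + (-13 + j)*16 = (6 + 4)*6 + (-13 - 2)*16 = 10*6 - 15*16 = 60 - 240 = -180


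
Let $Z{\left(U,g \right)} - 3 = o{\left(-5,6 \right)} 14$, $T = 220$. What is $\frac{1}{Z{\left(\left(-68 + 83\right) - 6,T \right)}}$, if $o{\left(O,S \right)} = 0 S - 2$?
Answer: $- \frac{1}{25} \approx -0.04$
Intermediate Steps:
$o{\left(O,S \right)} = -2$ ($o{\left(O,S \right)} = 0 - 2 = -2$)
$Z{\left(U,g \right)} = -25$ ($Z{\left(U,g \right)} = 3 - 28 = -25$)
$\frac{1}{Z{\left(\left(-68 + 83\right) - 6,T \right)}} = \frac{1}{-25} = - \frac{1}{25}$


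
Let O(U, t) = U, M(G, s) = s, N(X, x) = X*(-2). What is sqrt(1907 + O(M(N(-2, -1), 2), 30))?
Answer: sqrt(1909) ≈ 43.692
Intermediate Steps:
N(X, x) = -2*X
sqrt(1907 + O(M(N(-2, -1), 2), 30)) = sqrt(1907 + 2) = sqrt(1909)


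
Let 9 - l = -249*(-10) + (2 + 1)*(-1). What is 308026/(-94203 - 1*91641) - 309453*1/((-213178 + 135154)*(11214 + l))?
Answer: -1943504190629/1172912529152 ≈ -1.6570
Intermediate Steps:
l = -2478 (l = 9 - (-249*(-10) + (2 + 1)*(-1)) = 9 - (2490 + 3*(-1)) = 9 - (2490 - 3) = 9 - 1*2487 = 9 - 2487 = -2478)
308026/(-94203 - 1*91641) - 309453*1/((-213178 + 135154)*(11214 + l)) = 308026/(-94203 - 1*91641) - 309453*1/((-213178 + 135154)*(11214 - 2478)) = 308026/(-94203 - 91641) - 309453/(8736*(-78024)) = 308026/(-185844) - 309453/(-681617664) = 308026*(-1/185844) - 309453*(-1/681617664) = -154013/92922 + 103151/227205888 = -1943504190629/1172912529152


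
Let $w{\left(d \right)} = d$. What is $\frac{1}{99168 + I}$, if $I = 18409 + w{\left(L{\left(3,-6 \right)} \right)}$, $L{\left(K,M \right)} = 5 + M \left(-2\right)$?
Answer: $\frac{1}{117594} \approx 8.5038 \cdot 10^{-6}$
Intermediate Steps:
$L{\left(K,M \right)} = 5 - 2 M$
$I = 18426$ ($I = 18409 + \left(5 - -12\right) = 18409 + \left(5 + 12\right) = 18409 + 17 = 18426$)
$\frac{1}{99168 + I} = \frac{1}{99168 + 18426} = \frac{1}{117594}$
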